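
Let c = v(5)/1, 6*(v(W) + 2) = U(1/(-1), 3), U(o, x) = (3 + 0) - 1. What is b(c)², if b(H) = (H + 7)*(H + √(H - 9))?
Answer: -18176/81 - 10240*I*√6/81 ≈ -224.4 - 309.66*I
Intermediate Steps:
U(o, x) = 2 (U(o, x) = 3 - 1 = 2)
v(W) = -5/3 (v(W) = -2 + (⅙)*2 = -2 + ⅓ = -5/3)
c = -5/3 (c = -5/3/1 = -5/3*1 = -5/3 ≈ -1.6667)
b(H) = (7 + H)*(H + √(-9 + H))
b(c)² = ((-5/3)² + 7*(-5/3) + 7*√(-9 - 5/3) - 5*√(-9 - 5/3)/3)² = (25/9 - 35/3 + 7*√(-32/3) - 20*I*√6/9)² = (25/9 - 35/3 + 7*(4*I*√6/3) - 20*I*√6/9)² = (25/9 - 35/3 + 28*I*√6/3 - 20*I*√6/9)² = (-80/9 + 64*I*√6/9)²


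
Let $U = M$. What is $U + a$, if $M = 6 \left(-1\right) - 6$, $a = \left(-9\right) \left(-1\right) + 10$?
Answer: $7$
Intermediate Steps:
$a = 19$ ($a = 9 + 10 = 19$)
$M = -12$ ($M = -6 - 6 = -12$)
$U = -12$
$U + a = -12 + 19 = 7$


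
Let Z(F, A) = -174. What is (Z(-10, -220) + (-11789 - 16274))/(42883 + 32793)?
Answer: -28237/75676 ≈ -0.37313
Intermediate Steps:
(Z(-10, -220) + (-11789 - 16274))/(42883 + 32793) = (-174 + (-11789 - 16274))/(42883 + 32793) = (-174 - 28063)/75676 = -28237*1/75676 = -28237/75676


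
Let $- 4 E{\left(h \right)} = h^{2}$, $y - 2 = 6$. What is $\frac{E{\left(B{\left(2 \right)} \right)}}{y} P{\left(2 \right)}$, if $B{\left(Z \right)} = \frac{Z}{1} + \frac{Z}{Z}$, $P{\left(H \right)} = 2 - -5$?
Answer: $- \frac{63}{32} \approx -1.9688$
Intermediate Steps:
$y = 8$ ($y = 2 + 6 = 8$)
$P{\left(H \right)} = 7$ ($P{\left(H \right)} = 2 + 5 = 7$)
$B{\left(Z \right)} = 1 + Z$ ($B{\left(Z \right)} = Z 1 + 1 = Z + 1 = 1 + Z$)
$E{\left(h \right)} = - \frac{h^{2}}{4}$
$\frac{E{\left(B{\left(2 \right)} \right)}}{y} P{\left(2 \right)} = \frac{\left(- \frac{1}{4}\right) \left(1 + 2\right)^{2}}{8} \cdot 7 = - \frac{3^{2}}{4} \cdot \frac{1}{8} \cdot 7 = \left(- \frac{1}{4}\right) 9 \cdot \frac{1}{8} \cdot 7 = \left(- \frac{9}{4}\right) \frac{1}{8} \cdot 7 = \left(- \frac{9}{32}\right) 7 = - \frac{63}{32}$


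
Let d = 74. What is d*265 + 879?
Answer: 20489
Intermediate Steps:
d*265 + 879 = 74*265 + 879 = 19610 + 879 = 20489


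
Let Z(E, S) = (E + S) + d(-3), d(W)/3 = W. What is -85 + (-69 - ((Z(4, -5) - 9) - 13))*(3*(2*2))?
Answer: -529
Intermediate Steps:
d(W) = 3*W
Z(E, S) = -9 + E + S (Z(E, S) = (E + S) + 3*(-3) = (E + S) - 9 = -9 + E + S)
-85 + (-69 - ((Z(4, -5) - 9) - 13))*(3*(2*2)) = -85 + (-69 - (((-9 + 4 - 5) - 9) - 13))*(3*(2*2)) = -85 + (-69 - ((-10 - 9) - 13))*(3*4) = -85 + (-69 - (-19 - 13))*12 = -85 + (-69 - 1*(-32))*12 = -85 + (-69 + 32)*12 = -85 - 37*12 = -85 - 444 = -529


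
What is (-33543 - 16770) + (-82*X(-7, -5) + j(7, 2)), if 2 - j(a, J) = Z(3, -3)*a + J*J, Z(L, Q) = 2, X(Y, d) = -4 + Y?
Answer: -49427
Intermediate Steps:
j(a, J) = 2 - J² - 2*a (j(a, J) = 2 - (2*a + J*J) = 2 - (2*a + J²) = 2 - (J² + 2*a) = 2 + (-J² - 2*a) = 2 - J² - 2*a)
(-33543 - 16770) + (-82*X(-7, -5) + j(7, 2)) = (-33543 - 16770) + (-82*(-4 - 7) + (2 - 1*2² - 2*7)) = -50313 + (-82*(-11) + (2 - 1*4 - 14)) = -50313 + (902 + (2 - 4 - 14)) = -50313 + (902 - 16) = -50313 + 886 = -49427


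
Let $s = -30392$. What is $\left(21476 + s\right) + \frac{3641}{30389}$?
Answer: $- \frac{270944683}{30389} \approx -8915.9$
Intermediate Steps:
$\left(21476 + s\right) + \frac{3641}{30389} = \left(21476 - 30392\right) + \frac{3641}{30389} = -8916 + 3641 \cdot \frac{1}{30389} = -8916 + \frac{3641}{30389} = - \frac{270944683}{30389}$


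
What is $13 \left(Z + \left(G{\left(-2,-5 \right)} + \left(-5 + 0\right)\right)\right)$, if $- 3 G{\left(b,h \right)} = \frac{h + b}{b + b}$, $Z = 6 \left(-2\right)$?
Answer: $- \frac{2743}{12} \approx -228.58$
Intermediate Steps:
$Z = -12$
$G{\left(b,h \right)} = - \frac{b + h}{6 b}$ ($G{\left(b,h \right)} = - \frac{\left(h + b\right) \frac{1}{b + b}}{3} = - \frac{\left(b + h\right) \frac{1}{2 b}}{3} = - \frac{\frac{1}{2} \frac{1}{b} \left(b + h\right)}{3} = - \frac{b + h}{6 b}$)
$13 \left(Z + \left(G{\left(-2,-5 \right)} + \left(-5 + 0\right)\right)\right) = 13 \left(-12 + \left(\frac{\left(-1\right) \left(-2\right) - -5}{6 \left(-2\right)} + \left(-5 + 0\right)\right)\right) = 13 \left(-12 - \left(5 + \frac{2 + 5}{12}\right)\right) = 13 \left(-12 - \left(5 + \frac{1}{12} \cdot 7\right)\right) = 13 \left(-12 - \frac{67}{12}\right) = 13 \left(- \frac{211}{12}\right) = - \frac{2743}{12}$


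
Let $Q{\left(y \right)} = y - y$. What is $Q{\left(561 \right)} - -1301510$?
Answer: $1301510$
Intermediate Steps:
$Q{\left(y \right)} = 0$
$Q{\left(561 \right)} - -1301510 = 0 - -1301510 = 0 + 1301510 = 1301510$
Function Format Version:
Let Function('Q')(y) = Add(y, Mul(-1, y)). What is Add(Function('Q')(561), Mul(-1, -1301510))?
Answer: 1301510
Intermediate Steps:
Function('Q')(y) = 0
Add(Function('Q')(561), Mul(-1, -1301510)) = Add(0, Mul(-1, -1301510)) = Add(0, 1301510) = 1301510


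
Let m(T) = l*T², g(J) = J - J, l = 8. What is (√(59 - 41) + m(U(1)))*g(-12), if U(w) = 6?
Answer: 0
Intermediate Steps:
g(J) = 0
m(T) = 8*T²
(√(59 - 41) + m(U(1)))*g(-12) = (√(59 - 41) + 8*6²)*0 = (√18 + 8*36)*0 = (3*√2 + 288)*0 = (288 + 3*√2)*0 = 0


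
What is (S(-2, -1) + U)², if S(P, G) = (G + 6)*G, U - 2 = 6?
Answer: 9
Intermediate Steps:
U = 8 (U = 2 + 6 = 8)
S(P, G) = G*(6 + G) (S(P, G) = (6 + G)*G = G*(6 + G))
(S(-2, -1) + U)² = (-(6 - 1) + 8)² = (-1*5 + 8)² = (-5 + 8)² = 3² = 9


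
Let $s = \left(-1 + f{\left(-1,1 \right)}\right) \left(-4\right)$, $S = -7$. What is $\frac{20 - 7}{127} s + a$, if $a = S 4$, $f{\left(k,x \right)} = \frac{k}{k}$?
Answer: $-28$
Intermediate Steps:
$f{\left(k,x \right)} = 1$
$a = -28$ ($a = \left(-7\right) 4 = -28$)
$s = 0$ ($s = \left(-1 + 1\right) \left(-4\right) = 0 \left(-4\right) = 0$)
$\frac{20 - 7}{127} s + a = \frac{20 - 7}{127} \cdot 0 - 28 = \left(20 - 7\right) \frac{1}{127} \cdot 0 - 28 = 13 \cdot \frac{1}{127} \cdot 0 - 28 = \frac{13}{127} \cdot 0 - 28 = 0 - 28 = -28$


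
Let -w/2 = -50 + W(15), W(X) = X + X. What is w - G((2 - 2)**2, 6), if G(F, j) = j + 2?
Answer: 32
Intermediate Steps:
W(X) = 2*X
G(F, j) = 2 + j
w = 40 (w = -2*(-50 + 2*15) = -2*(-50 + 30) = -2*(-20) = 40)
w - G((2 - 2)**2, 6) = 40 - (2 + 6) = 40 - 1*8 = 40 - 8 = 32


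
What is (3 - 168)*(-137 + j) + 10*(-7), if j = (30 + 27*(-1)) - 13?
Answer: 24185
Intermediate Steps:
j = -10 (j = (30 - 27) - 13 = 3 - 13 = -10)
(3 - 168)*(-137 + j) + 10*(-7) = (3 - 168)*(-137 - 10) + 10*(-7) = -165*(-147) - 70 = 24255 - 70 = 24185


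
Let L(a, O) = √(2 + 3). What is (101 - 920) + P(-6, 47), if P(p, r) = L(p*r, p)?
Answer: -819 + √5 ≈ -816.76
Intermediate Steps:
L(a, O) = √5
P(p, r) = √5
(101 - 920) + P(-6, 47) = (101 - 920) + √5 = -819 + √5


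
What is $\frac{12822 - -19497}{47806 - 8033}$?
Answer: $\frac{32319}{39773} \approx 0.81259$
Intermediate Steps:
$\frac{12822 - -19497}{47806 - 8033} = \frac{12822 + 19497}{39773} = 32319 \cdot \frac{1}{39773} = \frac{32319}{39773}$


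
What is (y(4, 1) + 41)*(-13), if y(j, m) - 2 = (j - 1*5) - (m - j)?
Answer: -585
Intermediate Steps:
y(j, m) = -3 - m + 2*j (y(j, m) = 2 + ((j - 1*5) - (m - j)) = 2 + ((j - 5) + (j - m)) = 2 + ((-5 + j) + (j - m)) = 2 + (-5 - m + 2*j) = -3 - m + 2*j)
(y(4, 1) + 41)*(-13) = ((-3 - 1*1 + 2*4) + 41)*(-13) = ((-3 - 1 + 8) + 41)*(-13) = (4 + 41)*(-13) = 45*(-13) = -585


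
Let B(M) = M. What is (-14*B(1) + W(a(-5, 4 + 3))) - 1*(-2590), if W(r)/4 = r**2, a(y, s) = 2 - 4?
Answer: 2592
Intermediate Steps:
a(y, s) = -2
W(r) = 4*r**2
(-14*B(1) + W(a(-5, 4 + 3))) - 1*(-2590) = (-14*1 + 4*(-2)**2) - 1*(-2590) = (-14 + 4*4) + 2590 = (-14 + 16) + 2590 = 2 + 2590 = 2592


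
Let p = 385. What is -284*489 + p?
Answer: -138491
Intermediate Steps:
-284*489 + p = -284*489 + 385 = -138876 + 385 = -138491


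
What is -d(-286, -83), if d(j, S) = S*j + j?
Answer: -23452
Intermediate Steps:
d(j, S) = j + S*j
-d(-286, -83) = -(-286)*(1 - 83) = -(-286)*(-82) = -1*23452 = -23452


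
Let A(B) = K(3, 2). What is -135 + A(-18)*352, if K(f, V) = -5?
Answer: -1895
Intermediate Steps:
A(B) = -5
-135 + A(-18)*352 = -135 - 5*352 = -135 - 1760 = -1895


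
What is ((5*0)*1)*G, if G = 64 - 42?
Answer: 0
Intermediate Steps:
G = 22
((5*0)*1)*G = ((5*0)*1)*22 = (0*1)*22 = 0*22 = 0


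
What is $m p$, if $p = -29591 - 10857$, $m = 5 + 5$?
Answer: $-404480$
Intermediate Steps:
$m = 10$
$p = -40448$ ($p = -29591 - 10857 = -40448$)
$m p = 10 \left(-40448\right) = -404480$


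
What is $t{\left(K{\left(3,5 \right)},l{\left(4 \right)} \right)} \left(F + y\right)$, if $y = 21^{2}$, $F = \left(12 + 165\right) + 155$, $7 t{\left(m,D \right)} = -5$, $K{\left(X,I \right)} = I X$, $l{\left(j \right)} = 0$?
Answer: $- \frac{3865}{7} \approx -552.14$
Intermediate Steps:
$t{\left(m,D \right)} = - \frac{5}{7}$ ($t{\left(m,D \right)} = \frac{1}{7} \left(-5\right) = - \frac{5}{7}$)
$F = 332$ ($F = 177 + 155 = 332$)
$y = 441$
$t{\left(K{\left(3,5 \right)},l{\left(4 \right)} \right)} \left(F + y\right) = - \frac{5 \left(332 + 441\right)}{7} = \left(- \frac{5}{7}\right) 773 = - \frac{3865}{7}$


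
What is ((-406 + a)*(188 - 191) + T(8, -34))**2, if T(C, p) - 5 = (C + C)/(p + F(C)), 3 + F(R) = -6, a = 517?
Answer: 199374400/1849 ≈ 1.0783e+5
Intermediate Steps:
F(R) = -9 (F(R) = -3 - 6 = -9)
T(C, p) = 5 + 2*C/(-9 + p) (T(C, p) = 5 + (C + C)/(p - 9) = 5 + (2*C)/(-9 + p) = 5 + 2*C/(-9 + p))
((-406 + a)*(188 - 191) + T(8, -34))**2 = ((-406 + 517)*(188 - 191) + (-45 + 2*8 + 5*(-34))/(-9 - 34))**2 = (111*(-3) + (-45 + 16 - 170)/(-43))**2 = (-333 - 1/43*(-199))**2 = (-333 + 199/43)**2 = (-14120/43)**2 = 199374400/1849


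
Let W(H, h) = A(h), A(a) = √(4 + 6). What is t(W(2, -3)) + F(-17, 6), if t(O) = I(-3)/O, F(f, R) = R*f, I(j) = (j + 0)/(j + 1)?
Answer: -102 + 3*√10/20 ≈ -101.53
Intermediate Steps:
I(j) = j/(1 + j)
A(a) = √10
W(H, h) = √10
t(O) = 3/(2*O) (t(O) = (-3/(1 - 3))/O = (-3/(-2))/O = (-3*(-½))/O = 3/(2*O))
t(W(2, -3)) + F(-17, 6) = 3/(2*(√10)) + 6*(-17) = 3*(√10/10)/2 - 102 = 3*√10/20 - 102 = -102 + 3*√10/20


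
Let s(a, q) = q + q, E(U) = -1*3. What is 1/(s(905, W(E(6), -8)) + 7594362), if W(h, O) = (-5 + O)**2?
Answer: 1/7594700 ≈ 1.3167e-7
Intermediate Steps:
E(U) = -3
s(a, q) = 2*q
1/(s(905, W(E(6), -8)) + 7594362) = 1/(2*(-5 - 8)**2 + 7594362) = 1/(2*(-13)**2 + 7594362) = 1/(2*169 + 7594362) = 1/(338 + 7594362) = 1/7594700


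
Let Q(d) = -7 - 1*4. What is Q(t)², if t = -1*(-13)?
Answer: 121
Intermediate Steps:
t = 13
Q(d) = -11 (Q(d) = -7 - 4 = -11)
Q(t)² = (-11)² = 121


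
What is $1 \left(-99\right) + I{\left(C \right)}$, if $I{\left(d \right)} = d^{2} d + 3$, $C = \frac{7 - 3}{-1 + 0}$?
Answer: $-160$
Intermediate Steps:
$C = -4$ ($C = \frac{7 - 3}{-1} = 4 \left(-1\right) = -4$)
$I{\left(d \right)} = 3 + d^{3}$ ($I{\left(d \right)} = d^{3} + 3 = 3 + d^{3}$)
$1 \left(-99\right) + I{\left(C \right)} = 1 \left(-99\right) + \left(3 + \left(-4\right)^{3}\right) = -99 + \left(3 - 64\right) = -99 - 61 = -160$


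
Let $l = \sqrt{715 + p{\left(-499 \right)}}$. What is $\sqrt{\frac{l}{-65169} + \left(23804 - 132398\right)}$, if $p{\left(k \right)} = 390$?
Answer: $\frac{\sqrt{-51244284637026 - 7241 \sqrt{1105}}}{21723} \approx 329.54 i$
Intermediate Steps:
$l = \sqrt{1105}$ ($l = \sqrt{715 + 390} = \sqrt{1105} \approx 33.242$)
$\sqrt{\frac{l}{-65169} + \left(23804 - 132398\right)} = \sqrt{\frac{\sqrt{1105}}{-65169} + \left(23804 - 132398\right)} = \sqrt{\sqrt{1105} \left(- \frac{1}{65169}\right) + \left(23804 - 132398\right)} = \sqrt{- \frac{\sqrt{1105}}{65169} - 108594} = \sqrt{-108594 - \frac{\sqrt{1105}}{65169}}$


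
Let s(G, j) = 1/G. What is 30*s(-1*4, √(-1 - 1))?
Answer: -15/2 ≈ -7.5000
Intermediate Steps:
30*s(-1*4, √(-1 - 1)) = 30/((-1*4)) = 30/(-4) = 30*(-¼) = -15/2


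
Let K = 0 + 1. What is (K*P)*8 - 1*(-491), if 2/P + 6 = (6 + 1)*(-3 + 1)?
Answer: 2451/5 ≈ 490.20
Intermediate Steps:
K = 1
P = -1/10 (P = 2/(-6 + (6 + 1)*(-3 + 1)) = 2/(-6 + 7*(-2)) = 2/(-6 - 14) = 2/(-20) = 2*(-1/20) = -1/10 ≈ -0.10000)
(K*P)*8 - 1*(-491) = (1*(-1/10))*8 - 1*(-491) = -1/10*8 + 491 = -4/5 + 491 = 2451/5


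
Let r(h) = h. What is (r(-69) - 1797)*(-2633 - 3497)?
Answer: 11438580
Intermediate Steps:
(r(-69) - 1797)*(-2633 - 3497) = (-69 - 1797)*(-2633 - 3497) = -1866*(-6130) = 11438580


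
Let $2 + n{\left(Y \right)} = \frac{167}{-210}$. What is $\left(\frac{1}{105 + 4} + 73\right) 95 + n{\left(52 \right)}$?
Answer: $\frac{158698117}{22890} \approx 6933.1$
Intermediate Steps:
$n{\left(Y \right)} = - \frac{587}{210}$ ($n{\left(Y \right)} = -2 + \frac{167}{-210} = -2 + 167 \left(- \frac{1}{210}\right) = -2 - \frac{167}{210} = - \frac{587}{210}$)
$\left(\frac{1}{105 + 4} + 73\right) 95 + n{\left(52 \right)} = \left(\frac{1}{105 + 4} + 73\right) 95 - \frac{587}{210} = \left(\frac{1}{109} + 73\right) 95 - \frac{587}{210} = \frac{7958}{109} \cdot 95 - \frac{587}{210} = \frac{756010}{109} - \frac{587}{210} = \frac{158698117}{22890}$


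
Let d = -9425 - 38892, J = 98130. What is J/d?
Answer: -98130/48317 ≈ -2.0310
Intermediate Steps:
d = -48317
J/d = 98130/(-48317) = 98130*(-1/48317) = -98130/48317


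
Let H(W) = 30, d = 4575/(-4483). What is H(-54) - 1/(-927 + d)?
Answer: 124813963/4160316 ≈ 30.001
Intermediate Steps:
d = -4575/4483 (d = 4575*(-1/4483) = -4575/4483 ≈ -1.0205)
H(-54) - 1/(-927 + d) = 30 - 1/(-927 - 4575/4483) = 30 - 1/(-4160316/4483) = 30 - 1*(-4483/4160316) = 30 + 4483/4160316 = 124813963/4160316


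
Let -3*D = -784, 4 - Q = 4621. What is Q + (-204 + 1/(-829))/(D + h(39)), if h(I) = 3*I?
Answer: -4344711906/940915 ≈ -4617.5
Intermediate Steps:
Q = -4617 (Q = 4 - 1*4621 = 4 - 4621 = -4617)
D = 784/3 (D = -⅓*(-784) = 784/3 ≈ 261.33)
Q + (-204 + 1/(-829))/(D + h(39)) = -4617 + (-204 + 1/(-829))/(784/3 + 3*39) = -4617 + (-204 - 1/829)/(784/3 + 117) = -4617 - 169117/(829*1135/3) = -4617 - 169117/829*3/1135 = -4617 - 507351/940915 = -4344711906/940915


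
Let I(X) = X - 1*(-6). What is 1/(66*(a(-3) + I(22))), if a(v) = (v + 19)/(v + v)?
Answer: 1/1672 ≈ 0.00059809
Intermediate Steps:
a(v) = (19 + v)/(2*v) (a(v) = (19 + v)/((2*v)) = (19 + v)*(1/(2*v)) = (19 + v)/(2*v))
I(X) = 6 + X (I(X) = X + 6 = 6 + X)
1/(66*(a(-3) + I(22))) = 1/(66*((1/2)*(19 - 3)/(-3) + (6 + 22))) = 1/(66*((1/2)*(-1/3)*16 + 28)) = 1/(66*(-8/3 + 28)) = 1/(66*(76/3)) = 1/1672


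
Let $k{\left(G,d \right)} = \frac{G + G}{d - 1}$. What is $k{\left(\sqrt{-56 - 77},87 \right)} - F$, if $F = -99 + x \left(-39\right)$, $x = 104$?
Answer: $4155 + \frac{i \sqrt{133}}{43} \approx 4155.0 + 0.2682 i$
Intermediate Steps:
$k{\left(G,d \right)} = \frac{2 G}{-1 + d}$
$F = -4155$ ($F = -99 + 104 \left(-39\right) = -99 - 4056 = -4155$)
$k{\left(\sqrt{-56 - 77},87 \right)} - F = \frac{2 \sqrt{-56 - 77}}{-1 + 87} - -4155 = \frac{2 \sqrt{-133}}{86} + 4155 = 2 i \sqrt{133} \cdot \frac{1}{86} + 4155 = \frac{i \sqrt{133}}{43} + 4155 = 4155 + \frac{i \sqrt{133}}{43}$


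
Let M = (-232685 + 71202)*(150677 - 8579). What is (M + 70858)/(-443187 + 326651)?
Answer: 5736585119/29134 ≈ 1.9690e+5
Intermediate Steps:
M = -22946411334 (M = -161483*142098 = -22946411334)
(M + 70858)/(-443187 + 326651) = (-22946411334 + 70858)/(-443187 + 326651) = -22946340476/(-116536) = -22946340476*(-1/116536) = 5736585119/29134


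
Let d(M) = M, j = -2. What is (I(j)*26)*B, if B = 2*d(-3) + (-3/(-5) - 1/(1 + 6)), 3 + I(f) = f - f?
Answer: 15132/35 ≈ 432.34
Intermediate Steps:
I(f) = -3 (I(f) = -3 + (f - f) = -3 + 0 = -3)
B = -194/35 (B = 2*(-3) + (-3/(-5) - 1/(1 + 6)) = -6 + (-3*(-⅕) - 1/7) = -6 + (⅗ - 1*⅐) = -6 + (⅗ - ⅐) = -6 + 16/35 = -194/35 ≈ -5.5429)
(I(j)*26)*B = -3*26*(-194/35) = -78*(-194/35) = 15132/35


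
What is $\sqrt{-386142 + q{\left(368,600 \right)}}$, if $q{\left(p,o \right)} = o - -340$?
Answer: $i \sqrt{385202} \approx 620.65 i$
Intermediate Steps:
$q{\left(p,o \right)} = 340 + o$ ($q{\left(p,o \right)} = o + 340 = 340 + o$)
$\sqrt{-386142 + q{\left(368,600 \right)}} = \sqrt{-386142 + \left(340 + 600\right)} = \sqrt{-386142 + 940} = \sqrt{-385202} = i \sqrt{385202}$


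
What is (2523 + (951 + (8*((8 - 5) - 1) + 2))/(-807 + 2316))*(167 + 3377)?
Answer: 4498725248/503 ≈ 8.9438e+6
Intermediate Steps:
(2523 + (951 + (8*((8 - 5) - 1) + 2))/(-807 + 2316))*(167 + 3377) = (2523 + (951 + (8*(3 - 1) + 2))/1509)*3544 = (2523 + (951 + (8*2 + 2))*(1/1509))*3544 = (2523 + (951 + (16 + 2))*(1/1509))*3544 = (2523 + (951 + 18)*(1/1509))*3544 = (2523 + 969*(1/1509))*3544 = (2523 + 323/503)*3544 = (1269392/503)*3544 = 4498725248/503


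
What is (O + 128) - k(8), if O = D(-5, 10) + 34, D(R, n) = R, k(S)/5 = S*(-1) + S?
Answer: 157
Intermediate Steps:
k(S) = 0 (k(S) = 5*(S*(-1) + S) = 5*(-S + S) = 5*0 = 0)
O = 29 (O = -5 + 34 = 29)
(O + 128) - k(8) = (29 + 128) - 1*0 = 157 + 0 = 157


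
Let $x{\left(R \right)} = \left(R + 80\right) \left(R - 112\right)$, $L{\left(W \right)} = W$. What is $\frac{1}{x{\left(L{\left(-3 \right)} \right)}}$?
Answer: $- \frac{1}{8855} \approx -0.00011293$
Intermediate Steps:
$x{\left(R \right)} = \left(-112 + R\right) \left(80 + R\right)$ ($x{\left(R \right)} = \left(80 + R\right) \left(-112 + R\right) = \left(-112 + R\right) \left(80 + R\right)$)
$\frac{1}{x{\left(L{\left(-3 \right)} \right)}} = \frac{1}{-8960 + \left(-3\right)^{2} - -96} = \frac{1}{-8960 + 9 + 96} = \frac{1}{-8855} = - \frac{1}{8855}$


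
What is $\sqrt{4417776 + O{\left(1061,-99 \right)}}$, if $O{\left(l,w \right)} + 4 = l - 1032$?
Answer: $\sqrt{4417801} \approx 2101.9$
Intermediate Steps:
$O{\left(l,w \right)} = -1036 + l$ ($O{\left(l,w \right)} = -4 + \left(l - 1032\right) = -4 + \left(-1032 + l\right) = -1036 + l$)
$\sqrt{4417776 + O{\left(1061,-99 \right)}} = \sqrt{4417776 + \left(-1036 + 1061\right)} = \sqrt{4417776 + 25} = \sqrt{4417801}$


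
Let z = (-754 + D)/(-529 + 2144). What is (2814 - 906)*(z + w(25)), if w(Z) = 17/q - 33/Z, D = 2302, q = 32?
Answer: 20924559/64600 ≈ 323.91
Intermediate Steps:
w(Z) = 17/32 - 33/Z
z = 1548/1615 (z = (-754 + 2302)/(-529 + 2144) = 1548/1615 ≈ 0.95851)
(2814 - 906)*(z + w(25)) = (2814 - 906)*(1548/1615 + (17/32 - 33/25)) = 1908*(1548/1615 + (17/32 - 33*1/25)) = 1908*(1548/1615 + (17/32 - 33/25)) = 1908*(1548/1615 - 631/800) = 1908*(43867/258400) = 20924559/64600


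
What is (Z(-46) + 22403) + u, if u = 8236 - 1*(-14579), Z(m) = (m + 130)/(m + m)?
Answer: 1039993/23 ≈ 45217.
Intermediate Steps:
Z(m) = (130 + m)/(2*m) (Z(m) = (130 + m)/((2*m)) = (130 + m)*(1/(2*m)) = (130 + m)/(2*m))
u = 22815 (u = 8236 + 14579 = 22815)
(Z(-46) + 22403) + u = ((½)*(130 - 46)/(-46) + 22403) + 22815 = ((½)*(-1/46)*84 + 22403) + 22815 = (-21/23 + 22403) + 22815 = 515248/23 + 22815 = 1039993/23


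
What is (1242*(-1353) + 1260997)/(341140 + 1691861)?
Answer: -419429/2033001 ≈ -0.20631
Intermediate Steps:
(1242*(-1353) + 1260997)/(341140 + 1691861) = (-1680426 + 1260997)/2033001 = -419429*1/2033001 = -419429/2033001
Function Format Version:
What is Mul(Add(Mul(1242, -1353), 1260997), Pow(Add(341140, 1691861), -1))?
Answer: Rational(-419429, 2033001) ≈ -0.20631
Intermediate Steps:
Mul(Add(Mul(1242, -1353), 1260997), Pow(Add(341140, 1691861), -1)) = Mul(Add(-1680426, 1260997), Pow(2033001, -1)) = Mul(-419429, Rational(1, 2033001)) = Rational(-419429, 2033001)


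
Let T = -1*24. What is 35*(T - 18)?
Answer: -1470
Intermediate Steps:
T = -24
35*(T - 18) = 35*(-24 - 18) = 35*(-42) = -1470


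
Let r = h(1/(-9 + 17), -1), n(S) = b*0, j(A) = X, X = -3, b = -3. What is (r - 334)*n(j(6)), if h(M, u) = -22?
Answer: 0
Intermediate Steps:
j(A) = -3
n(S) = 0 (n(S) = -3*0 = 0)
r = -22
(r - 334)*n(j(6)) = (-22 - 334)*0 = -356*0 = 0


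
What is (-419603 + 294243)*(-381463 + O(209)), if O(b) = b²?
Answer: 42344351520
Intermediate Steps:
(-419603 + 294243)*(-381463 + O(209)) = (-419603 + 294243)*(-381463 + 209²) = -125360*(-381463 + 43681) = -125360*(-337782) = 42344351520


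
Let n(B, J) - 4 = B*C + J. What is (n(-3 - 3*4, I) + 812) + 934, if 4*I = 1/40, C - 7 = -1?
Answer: 265601/160 ≈ 1660.0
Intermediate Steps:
C = 6 (C = 7 - 1 = 6)
I = 1/160 (I = (¼)/40 = (¼)*(1/40) = 1/160 ≈ 0.0062500)
n(B, J) = 4 + J + 6*B (n(B, J) = 4 + (B*6 + J) = 4 + (6*B + J) = 4 + (J + 6*B) = 4 + J + 6*B)
(n(-3 - 3*4, I) + 812) + 934 = ((4 + 1/160 + 6*(-3 - 3*4)) + 812) + 934 = ((4 + 1/160 + 6*(-3 - 12)) + 812) + 934 = ((4 + 1/160 + 6*(-15)) + 812) + 934 = ((4 + 1/160 - 90) + 812) + 934 = (-13759/160 + 812) + 934 = 116161/160 + 934 = 265601/160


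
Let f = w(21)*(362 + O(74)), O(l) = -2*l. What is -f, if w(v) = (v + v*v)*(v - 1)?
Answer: -1977360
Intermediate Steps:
w(v) = (-1 + v)*(v + v²) (w(v) = (v + v²)*(-1 + v) = (-1 + v)*(v + v²))
f = 1977360 (f = (21³ - 1*21)*(362 - 2*74) = (9261 - 21)*(362 - 148) = 9240*214 = 1977360)
-f = -1*1977360 = -1977360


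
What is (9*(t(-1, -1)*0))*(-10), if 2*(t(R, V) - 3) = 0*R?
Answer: 0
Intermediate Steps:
t(R, V) = 3 (t(R, V) = 3 + (0*R)/2 = 3 + (1/2)*0 = 3 + 0 = 3)
(9*(t(-1, -1)*0))*(-10) = (9*(3*0))*(-10) = (9*0)*(-10) = 0*(-10) = 0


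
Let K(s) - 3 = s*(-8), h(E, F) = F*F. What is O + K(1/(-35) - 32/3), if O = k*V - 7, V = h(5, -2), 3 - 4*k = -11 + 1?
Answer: 9929/105 ≈ 94.562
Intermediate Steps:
k = 13/4 (k = 3/4 - (-11 + 1)/4 = 3/4 - 1/4*(-10) = 3/4 + 5/2 = 13/4 ≈ 3.2500)
h(E, F) = F**2
V = 4 (V = (-2)**2 = 4)
K(s) = 3 - 8*s (K(s) = 3 + s*(-8) = 3 - 8*s)
O = 6 (O = (13/4)*4 - 7 = 13 - 7 = 6)
O + K(1/(-35) - 32/3) = 6 + (3 - 8*(1/(-35) - 32/3)) = 6 + (3 - 8*(1*(-1/35) - 32*1/3)) = 6 + (3 - 8*(-1/35 - 32/3)) = 6 + (3 - 8*(-1123/105)) = 6 + (3 + 8984/105) = 6 + 9299/105 = 9929/105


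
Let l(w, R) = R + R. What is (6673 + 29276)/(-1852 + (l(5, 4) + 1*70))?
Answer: -35949/1774 ≈ -20.264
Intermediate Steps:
l(w, R) = 2*R
(6673 + 29276)/(-1852 + (l(5, 4) + 1*70)) = (6673 + 29276)/(-1852 + (2*4 + 1*70)) = 35949/(-1852 + (8 + 70)) = 35949/(-1852 + 78) = 35949/(-1774) = 35949*(-1/1774) = -35949/1774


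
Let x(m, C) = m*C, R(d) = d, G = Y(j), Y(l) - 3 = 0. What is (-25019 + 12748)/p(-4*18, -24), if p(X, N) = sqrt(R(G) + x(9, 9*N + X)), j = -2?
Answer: 12271*I*sqrt(2589)/2589 ≈ 241.16*I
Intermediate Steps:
Y(l) = 3 (Y(l) = 3 + 0 = 3)
G = 3
x(m, C) = C*m
p(X, N) = sqrt(3 + 9*X + 81*N) (p(X, N) = sqrt(3 + (9*N + X)*9) = sqrt(3 + (X + 9*N)*9) = sqrt(3 + (9*X + 81*N)) = sqrt(3 + 9*X + 81*N))
(-25019 + 12748)/p(-4*18, -24) = (-25019 + 12748)/(sqrt(3 + 9*(-4*18) + 81*(-24))) = -12271/sqrt(3 + 9*(-72) - 1944) = -12271/sqrt(3 - 648 - 1944) = -12271*(-I*sqrt(2589)/2589) = -(-12271)*I*sqrt(2589)/2589 = 12271*I*sqrt(2589)/2589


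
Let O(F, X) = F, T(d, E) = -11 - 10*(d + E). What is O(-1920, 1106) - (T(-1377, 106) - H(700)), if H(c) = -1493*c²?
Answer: -731584619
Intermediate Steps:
T(d, E) = -11 - 10*E - 10*d (T(d, E) = -11 - 10*(E + d) = -11 + (-10*E - 10*d) = -11 - 10*E - 10*d)
O(-1920, 1106) - (T(-1377, 106) - H(700)) = -1920 - ((-11 - 10*106 - 10*(-1377)) - (-1493)*700²) = -1920 - ((-11 - 1060 + 13770) - (-1493)*490000) = -1920 - (12699 - 1*(-731570000)) = -1920 - (12699 + 731570000) = -1920 - 1*731582699 = -1920 - 731582699 = -731584619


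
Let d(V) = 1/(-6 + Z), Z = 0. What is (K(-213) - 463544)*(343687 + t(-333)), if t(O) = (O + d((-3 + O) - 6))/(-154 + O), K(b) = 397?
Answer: -465117881764711/2922 ≈ -1.5918e+11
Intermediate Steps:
d(V) = -1/6 (d(V) = 1/(-6 + 0) = 1/(-6) = -1/6)
t(O) = (-1/6 + O)/(-154 + O) (t(O) = (O - 1/6)/(-154 + O) = (-1/6 + O)/(-154 + O))
(K(-213) - 463544)*(343687 + t(-333)) = (397 - 463544)*(343687 + (-1/6 - 333)/(-154 - 333)) = -463147*(343687 - 1999/6/(-487)) = -463147*(343687 - 1/487*(-1999/6)) = -463147*(343687 + 1999/2922) = -463147*1004255413/2922 = -465117881764711/2922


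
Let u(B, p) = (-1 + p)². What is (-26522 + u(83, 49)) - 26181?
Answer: -50399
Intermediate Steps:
(-26522 + u(83, 49)) - 26181 = (-26522 + (-1 + 49)²) - 26181 = (-26522 + 48²) - 26181 = (-26522 + 2304) - 26181 = -24218 - 26181 = -50399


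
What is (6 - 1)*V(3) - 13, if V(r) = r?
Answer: 2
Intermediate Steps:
(6 - 1)*V(3) - 13 = (6 - 1)*3 - 13 = 5*3 - 13 = 15 - 13 = 2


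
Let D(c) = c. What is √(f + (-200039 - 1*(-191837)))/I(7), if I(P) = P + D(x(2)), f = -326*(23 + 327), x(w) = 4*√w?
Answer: -8*I*√61151/17 + 7*I*√122302/17 ≈ 27.631*I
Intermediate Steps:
f = -114100 (f = -326*350 = -114100)
I(P) = P + 4*√2
√(f + (-200039 - 1*(-191837)))/I(7) = √(-114100 + (-200039 - 1*(-191837)))/(7 + 4*√2) = √(-114100 + (-200039 + 191837))/(7 + 4*√2) = √(-114100 - 8202)/(7 + 4*√2) = √(-122302)/(7 + 4*√2) = (I*√122302)/(7 + 4*√2) = I*√122302/(7 + 4*√2)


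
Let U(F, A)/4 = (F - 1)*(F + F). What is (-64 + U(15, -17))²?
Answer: 2611456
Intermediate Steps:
U(F, A) = 8*F*(-1 + F) (U(F, A) = 4*((F - 1)*(F + F)) = 4*((-1 + F)*(2*F)) = 4*(2*F*(-1 + F)) = 8*F*(-1 + F))
(-64 + U(15, -17))² = (-64 + 8*15*(-1 + 15))² = (-64 + 8*15*14)² = (-64 + 1680)² = 1616² = 2611456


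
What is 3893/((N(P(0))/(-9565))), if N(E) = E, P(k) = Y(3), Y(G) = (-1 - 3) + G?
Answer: 37236545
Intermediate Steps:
Y(G) = -4 + G
P(k) = -1 (P(k) = -4 + 3 = -1)
3893/((N(P(0))/(-9565))) = 3893/((-1/(-9565))) = 3893/((-1*(-1/9565))) = 3893/(1/9565) = 3893*9565 = 37236545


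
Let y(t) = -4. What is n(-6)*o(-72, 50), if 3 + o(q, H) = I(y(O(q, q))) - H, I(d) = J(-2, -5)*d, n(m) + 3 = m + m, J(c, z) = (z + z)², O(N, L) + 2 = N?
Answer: 6795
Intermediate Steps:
O(N, L) = -2 + N
J(c, z) = 4*z² (J(c, z) = (2*z)² = 4*z²)
n(m) = -3 + 2*m (n(m) = -3 + (m + m) = -3 + 2*m)
I(d) = 100*d (I(d) = (4*(-5)²)*d = (4*25)*d = 100*d)
o(q, H) = -403 - H (o(q, H) = -3 + (100*(-4) - H) = -3 + (-400 - H) = -403 - H)
n(-6)*o(-72, 50) = (-3 + 2*(-6))*(-403 - 1*50) = (-3 - 12)*(-403 - 50) = -15*(-453) = 6795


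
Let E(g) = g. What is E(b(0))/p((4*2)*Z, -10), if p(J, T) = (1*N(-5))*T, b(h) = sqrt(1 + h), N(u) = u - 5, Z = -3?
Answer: 1/100 ≈ 0.010000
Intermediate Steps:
N(u) = -5 + u
p(J, T) = -10*T (p(J, T) = (1*(-5 - 5))*T = (1*(-10))*T = -10*T)
E(b(0))/p((4*2)*Z, -10) = sqrt(1 + 0)/((-10*(-10))) = sqrt(1)/100 = 1*(1/100) = 1/100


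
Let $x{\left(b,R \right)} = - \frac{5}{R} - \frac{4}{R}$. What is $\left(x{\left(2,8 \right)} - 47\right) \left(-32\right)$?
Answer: $1540$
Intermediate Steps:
$x{\left(b,R \right)} = - \frac{9}{R}$
$\left(x{\left(2,8 \right)} - 47\right) \left(-32\right) = \left(- \frac{9}{8} - 47\right) \left(-32\right) = \left(- \frac{385}{8}\right) \left(-32\right) = 1540$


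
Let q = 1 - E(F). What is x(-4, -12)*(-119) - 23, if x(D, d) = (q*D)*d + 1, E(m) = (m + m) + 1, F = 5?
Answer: 56978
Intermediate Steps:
E(m) = 1 + 2*m (E(m) = 2*m + 1 = 1 + 2*m)
q = -10 (q = 1 - (1 + 2*5) = 1 - (1 + 10) = 1 - 1*11 = 1 - 11 = -10)
x(D, d) = 1 - 10*D*d (x(D, d) = (-10*D)*d + 1 = -10*D*d + 1 = 1 - 10*D*d)
x(-4, -12)*(-119) - 23 = (1 - 10*(-4)*(-12))*(-119) - 23 = (1 - 480)*(-119) - 23 = -479*(-119) - 23 = 57001 - 23 = 56978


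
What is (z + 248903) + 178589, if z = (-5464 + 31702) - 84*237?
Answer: 433822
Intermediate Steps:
z = 6330 (z = 26238 - 19908 = 6330)
(z + 248903) + 178589 = (6330 + 248903) + 178589 = 255233 + 178589 = 433822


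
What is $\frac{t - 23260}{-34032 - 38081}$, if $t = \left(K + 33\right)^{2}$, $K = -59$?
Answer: $\frac{22584}{72113} \approx 0.31318$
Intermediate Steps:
$t = 676$ ($t = \left(-59 + 33\right)^{2} = \left(-26\right)^{2} = 676$)
$\frac{t - 23260}{-34032 - 38081} = \frac{676 - 23260}{-34032 - 38081} = - \frac{22584}{-72113} = \left(-22584\right) \left(- \frac{1}{72113}\right) = \frac{22584}{72113}$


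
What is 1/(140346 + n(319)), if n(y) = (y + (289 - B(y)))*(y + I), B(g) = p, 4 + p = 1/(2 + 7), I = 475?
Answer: 9/5635672 ≈ 1.5970e-6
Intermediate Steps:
p = -35/9 (p = -4 + 1/(2 + 7) = -4 + 1/9 = -4 + ⅑ = -35/9 ≈ -3.8889)
B(g) = -35/9
n(y) = (475 + y)*(2636/9 + y) (n(y) = (y + (289 - 1*(-35/9)))*(y + 475) = (y + (289 + 35/9))*(475 + y) = (y + 2636/9)*(475 + y) = (2636/9 + y)*(475 + y) = (475 + y)*(2636/9 + y))
1/(140346 + n(319)) = 1/(140346 + (1252100/9 + 319² + (6911/9)*319)) = 1/(140346 + (1252100/9 + 101761 + 2204609/9)) = 1/(140346 + 4372558/9) = 1/(5635672/9) = 9/5635672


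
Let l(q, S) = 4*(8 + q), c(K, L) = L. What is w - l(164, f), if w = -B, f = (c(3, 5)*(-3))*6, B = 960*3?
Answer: -3568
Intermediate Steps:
B = 2880
f = -90 (f = (5*(-3))*6 = -15*6 = -90)
l(q, S) = 32 + 4*q
w = -2880 (w = -1*2880 = -2880)
w - l(164, f) = -2880 - (32 + 4*164) = -2880 - (32 + 656) = -2880 - 1*688 = -2880 - 688 = -3568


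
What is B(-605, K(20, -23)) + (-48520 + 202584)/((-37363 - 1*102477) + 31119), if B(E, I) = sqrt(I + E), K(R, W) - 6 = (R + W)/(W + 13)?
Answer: -154064/108721 + I*sqrt(59870)/10 ≈ -1.4171 + 24.468*I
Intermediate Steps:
K(R, W) = 6 + (R + W)/(13 + W) (K(R, W) = 6 + (R + W)/(W + 13) = 6 + (R + W)/(13 + W))
B(E, I) = sqrt(E + I)
B(-605, K(20, -23)) + (-48520 + 202584)/((-37363 - 1*102477) + 31119) = sqrt(-605 + (78 + 20 + 7*(-23))/(13 - 23)) + (-48520 + 202584)/((-37363 - 1*102477) + 31119) = sqrt(-605 + (78 + 20 - 161)/(-10)) + 154064/((-37363 - 102477) + 31119) = sqrt(-605 - 1/10*(-63)) + 154064/(-139840 + 31119) = sqrt(-605 + 63/10) + 154064/(-108721) = sqrt(-5987/10) + 154064*(-1/108721) = I*sqrt(59870)/10 - 154064/108721 = -154064/108721 + I*sqrt(59870)/10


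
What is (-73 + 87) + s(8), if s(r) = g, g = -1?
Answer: 13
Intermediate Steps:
s(r) = -1
(-73 + 87) + s(8) = (-73 + 87) - 1 = 14 - 1 = 13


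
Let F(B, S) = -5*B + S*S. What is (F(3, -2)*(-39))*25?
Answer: 10725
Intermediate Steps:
F(B, S) = S² - 5*B (F(B, S) = -5*B + S² = S² - 5*B)
(F(3, -2)*(-39))*25 = (((-2)² - 5*3)*(-39))*25 = ((4 - 15)*(-39))*25 = -11*(-39)*25 = 429*25 = 10725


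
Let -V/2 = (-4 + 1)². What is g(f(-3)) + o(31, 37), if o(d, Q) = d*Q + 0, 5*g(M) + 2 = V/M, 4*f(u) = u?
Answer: 5757/5 ≈ 1151.4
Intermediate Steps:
f(u) = u/4
V = -18 (V = -2*(-4 + 1)² = -2*(-3)² = -2*9 = -18)
g(M) = -⅖ - 18/(5*M) (g(M) = -⅖ + (-18/M)/5 = -⅖ - 18/(5*M))
o(d, Q) = Q*d (o(d, Q) = Q*d + 0 = Q*d)
g(f(-3)) + o(31, 37) = 2*(-9 - (-3)/4)/(5*(((¼)*(-3)))) + 37*31 = 2*(-9 - 1*(-¾))/(5*(-¾)) + 1147 = (⅖)*(-4/3)*(-9 + ¾) + 1147 = (⅖)*(-4/3)*(-33/4) + 1147 = 22/5 + 1147 = 5757/5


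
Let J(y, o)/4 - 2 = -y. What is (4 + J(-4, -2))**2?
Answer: 784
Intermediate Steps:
J(y, o) = 8 - 4*y (J(y, o) = 8 + 4*(-y) = 8 - 4*y)
(4 + J(-4, -2))**2 = (4 + (8 - 4*(-4)))**2 = (4 + (8 + 16))**2 = (4 + 24)**2 = 28**2 = 784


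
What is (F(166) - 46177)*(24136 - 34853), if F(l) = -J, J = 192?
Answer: 496936573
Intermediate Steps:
F(l) = -192 (F(l) = -1*192 = -192)
(F(166) - 46177)*(24136 - 34853) = (-192 - 46177)*(24136 - 34853) = -46369*(-10717) = 496936573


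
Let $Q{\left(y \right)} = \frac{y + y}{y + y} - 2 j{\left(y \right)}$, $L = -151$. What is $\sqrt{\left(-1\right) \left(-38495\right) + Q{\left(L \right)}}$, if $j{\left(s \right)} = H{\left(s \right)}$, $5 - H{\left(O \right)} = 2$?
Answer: $\sqrt{38490} \approx 196.19$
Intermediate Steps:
$H{\left(O \right)} = 3$ ($H{\left(O \right)} = 5 - 2 = 3$)
$j{\left(s \right)} = 3$
$Q{\left(y \right)} = -5$ ($Q{\left(y \right)} = \frac{y + y}{y + y} - 6 = \frac{2 y}{2 y} - 6 = 2 y \frac{1}{2 y} - 6 = 1 - 6 = -5$)
$\sqrt{\left(-1\right) \left(-38495\right) + Q{\left(L \right)}} = \sqrt{\left(-1\right) \left(-38495\right) - 5} = \sqrt{38495 - 5} = \sqrt{38490}$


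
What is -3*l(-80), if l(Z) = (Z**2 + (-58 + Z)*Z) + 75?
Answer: -52545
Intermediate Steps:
l(Z) = 75 + Z**2 + Z*(-58 + Z) (l(Z) = (Z**2 + Z*(-58 + Z)) + 75 = 75 + Z**2 + Z*(-58 + Z))
-3*l(-80) = -3*(75 - 58*(-80) + 2*(-80)**2) = -3*(75 + 4640 + 2*6400) = -3*(75 + 4640 + 12800) = -3*17515 = -52545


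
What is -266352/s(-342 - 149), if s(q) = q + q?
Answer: 133176/491 ≈ 271.23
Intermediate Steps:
s(q) = 2*q
-266352/s(-342 - 149) = -266352*1/(2*(-342 - 149)) = -266352/(2*(-491)) = -266352/(-982) = -266352*(-1/982) = 133176/491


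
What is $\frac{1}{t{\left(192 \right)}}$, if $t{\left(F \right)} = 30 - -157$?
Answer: $\frac{1}{187} \approx 0.0053476$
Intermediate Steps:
$t{\left(F \right)} = 187$ ($t{\left(F \right)} = 30 + 157 = 187$)
$\frac{1}{t{\left(192 \right)}} = \frac{1}{187}$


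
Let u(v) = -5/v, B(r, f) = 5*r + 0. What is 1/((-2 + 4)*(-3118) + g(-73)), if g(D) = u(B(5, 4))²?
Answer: -25/155899 ≈ -0.00016036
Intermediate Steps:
B(r, f) = 5*r
g(D) = 1/25 (g(D) = (-5/(5*5))² = (-5/25)² = (-5*1/25)² = (-⅕)² = 1/25)
1/((-2 + 4)*(-3118) + g(-73)) = 1/((-2 + 4)*(-3118) + 1/25) = 1/(2*(-3118) + 1/25) = 1/(-6236 + 1/25) = 1/(-155899/25) = -25/155899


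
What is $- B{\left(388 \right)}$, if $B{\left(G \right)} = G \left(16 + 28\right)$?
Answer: $-17072$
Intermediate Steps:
$B{\left(G \right)} = 44 G$ ($B{\left(G \right)} = G 44 = 44 G$)
$- B{\left(388 \right)} = - 44 \cdot 388 = \left(-1\right) 17072 = -17072$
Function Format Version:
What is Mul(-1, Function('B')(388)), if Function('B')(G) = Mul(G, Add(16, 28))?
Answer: -17072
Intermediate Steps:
Function('B')(G) = Mul(44, G) (Function('B')(G) = Mul(G, 44) = Mul(44, G))
Mul(-1, Function('B')(388)) = Mul(-1, Mul(44, 388)) = Mul(-1, 17072) = -17072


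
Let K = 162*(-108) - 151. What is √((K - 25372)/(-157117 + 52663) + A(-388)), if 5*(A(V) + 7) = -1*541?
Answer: I*√3478922234270/174090 ≈ 10.714*I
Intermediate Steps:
A(V) = -576/5 (A(V) = -7 + (-1*541)/5 = -7 + (⅕)*(-541) = -7 - 541/5 = -576/5)
K = -17647 (K = -17496 - 151 = -17647)
√((K - 25372)/(-157117 + 52663) + A(-388)) = √((-17647 - 25372)/(-157117 + 52663) - 576/5) = √(-43019/(-104454) - 576/5) = √(-43019*(-1/104454) - 576/5) = √(43019/104454 - 576/5) = √(-59950409/522270) = I*√3478922234270/174090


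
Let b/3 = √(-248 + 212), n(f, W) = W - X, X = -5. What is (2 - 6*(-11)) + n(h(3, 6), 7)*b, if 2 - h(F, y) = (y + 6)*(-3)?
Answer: 68 + 216*I ≈ 68.0 + 216.0*I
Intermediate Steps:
h(F, y) = 20 + 3*y (h(F, y) = 2 - (y + 6)*(-3) = 2 - (6 + y)*(-3) = 2 - (-18 - 3*y) = 2 + (18 + 3*y) = 20 + 3*y)
n(f, W) = 5 + W (n(f, W) = W - 1*(-5) = W + 5 = 5 + W)
b = 18*I (b = 3*√(-248 + 212) = 3*√(-36) = 3*(6*I) = 18*I ≈ 18.0*I)
(2 - 6*(-11)) + n(h(3, 6), 7)*b = (2 - 6*(-11)) + (5 + 7)*(18*I) = (2 + 66) + 12*(18*I) = 68 + 216*I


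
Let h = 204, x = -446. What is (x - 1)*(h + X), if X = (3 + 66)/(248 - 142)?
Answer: -9696771/106 ≈ -91479.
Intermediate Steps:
X = 69/106 ≈ 0.65094
(x - 1)*(h + X) = (-446 - 1)*(204 + 69/106) = -447*21693/106 = -9696771/106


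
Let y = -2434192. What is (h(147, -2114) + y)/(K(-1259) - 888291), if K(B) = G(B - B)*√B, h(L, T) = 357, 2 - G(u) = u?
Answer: 2161953725985/789060905717 + 4867670*I*√1259/789060905717 ≈ 2.7399 + 0.00021889*I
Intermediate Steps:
G(u) = 2 - u
K(B) = 2*√B (K(B) = (2 - (B - B))*√B = (2 - 1*0)*√B = (2 + 0)*√B = 2*√B)
(h(147, -2114) + y)/(K(-1259) - 888291) = (357 - 2434192)/(2*√(-1259) - 888291) = -2433835/(2*(I*√1259) - 888291) = -2433835/(2*I*√1259 - 888291) = -2433835/(-888291 + 2*I*√1259)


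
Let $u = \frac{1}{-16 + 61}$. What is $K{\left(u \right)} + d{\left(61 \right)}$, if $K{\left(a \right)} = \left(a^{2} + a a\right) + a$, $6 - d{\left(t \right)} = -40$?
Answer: $\frac{93197}{2025} \approx 46.023$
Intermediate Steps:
$d{\left(t \right)} = 46$ ($d{\left(t \right)} = 6 - -40 = 6 + 40 = 46$)
$u = \frac{1}{45} \approx 0.022222$
$K{\left(a \right)} = a + 2 a^{2}$ ($K{\left(a \right)} = \left(a^{2} + a^{2}\right) + a = 2 a^{2} + a = a + 2 a^{2}$)
$K{\left(u \right)} + d{\left(61 \right)} = \frac{1 + 2 \cdot \frac{1}{45}}{45} + 46 = \frac{1 + \frac{2}{45}}{45} + 46 = \frac{1}{45} \cdot \frac{47}{45} + 46 = \frac{47}{2025} + 46 = \frac{93197}{2025}$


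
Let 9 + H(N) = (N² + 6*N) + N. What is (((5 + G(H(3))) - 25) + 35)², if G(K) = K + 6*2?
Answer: 2304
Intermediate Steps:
H(N) = -9 + N² + 7*N (H(N) = -9 + ((N² + 6*N) + N) = -9 + (N² + 7*N) = -9 + N² + 7*N)
G(K) = 12 + K (G(K) = K + 12 = 12 + K)
(((5 + G(H(3))) - 25) + 35)² = (((5 + (12 + (-9 + 3² + 7*3))) - 25) + 35)² = (((5 + (12 + (-9 + 9 + 21))) - 25) + 35)² = (((5 + (12 + 21)) - 25) + 35)² = (((5 + 33) - 25) + 35)² = ((38 - 25) + 35)² = (13 + 35)² = 48² = 2304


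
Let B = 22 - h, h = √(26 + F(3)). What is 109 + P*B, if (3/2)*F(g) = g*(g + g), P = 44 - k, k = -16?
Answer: 1429 - 60*√38 ≈ 1059.1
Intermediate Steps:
P = 60 (P = 44 - 1*(-16) = 44 + 16 = 60)
F(g) = 4*g²/3 (F(g) = 2*(g*(g + g))/3 = 2*(g*(2*g))/3 = 2*(2*g²)/3 = 4*g²/3)
h = √38 (h = √(26 + (4/3)*3²) = √(26 + (4/3)*9) = √(26 + 12) = √38 ≈ 6.1644)
B = 22 - √38 ≈ 15.836
109 + P*B = 109 + 60*(22 - √38) = 109 + (1320 - 60*√38) = 1429 - 60*√38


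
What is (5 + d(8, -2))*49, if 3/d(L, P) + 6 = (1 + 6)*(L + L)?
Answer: 26117/106 ≈ 246.39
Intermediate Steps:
d(L, P) = 3/(-6 + 14*L) (d(L, P) = 3/(-6 + (1 + 6)*(L + L)) = 3/(-6 + 7*(2*L)) = 3/(-6 + 14*L))
(5 + d(8, -2))*49 = (5 + 3/(2*(-3 + 7*8)))*49 = (5 + 3/(2*(-3 + 56)))*49 = (5 + (3/2)/53)*49 = (5 + (3/2)*(1/53))*49 = (5 + 3/106)*49 = (533/106)*49 = 26117/106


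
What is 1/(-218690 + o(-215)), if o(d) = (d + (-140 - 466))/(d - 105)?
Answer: -320/69979979 ≈ -4.5727e-6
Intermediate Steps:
o(d) = (-606 + d)/(-105 + d) (o(d) = (d - 606)/(-105 + d) = (-606 + d)/(-105 + d))
1/(-218690 + o(-215)) = 1/(-218690 + (-606 - 215)/(-105 - 215)) = 1/(-218690 - 821/(-320)) = 1/(-218690 - 1/320*(-821)) = 1/(-218690 + 821/320) = 1/(-69979979/320) = -320/69979979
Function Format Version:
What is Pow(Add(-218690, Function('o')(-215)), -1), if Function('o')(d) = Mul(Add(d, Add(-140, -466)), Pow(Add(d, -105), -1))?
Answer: Rational(-320, 69979979) ≈ -4.5727e-6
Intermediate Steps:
Function('o')(d) = Mul(Pow(Add(-105, d), -1), Add(-606, d)) (Function('o')(d) = Mul(Add(d, -606), Pow(Add(-105, d), -1)) = Mul(Add(-606, d), Pow(Add(-105, d), -1)) = Mul(Pow(Add(-105, d), -1), Add(-606, d)))
Pow(Add(-218690, Function('o')(-215)), -1) = Pow(Add(-218690, Mul(Pow(Add(-105, -215), -1), Add(-606, -215))), -1) = Pow(Add(-218690, Mul(Pow(-320, -1), -821)), -1) = Pow(Add(-218690, Mul(Rational(-1, 320), -821)), -1) = Pow(Add(-218690, Rational(821, 320)), -1) = Pow(Rational(-69979979, 320), -1) = Rational(-320, 69979979)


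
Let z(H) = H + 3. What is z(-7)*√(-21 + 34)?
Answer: -4*√13 ≈ -14.422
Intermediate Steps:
z(H) = 3 + H
z(-7)*√(-21 + 34) = (3 - 7)*√(-21 + 34) = -4*√13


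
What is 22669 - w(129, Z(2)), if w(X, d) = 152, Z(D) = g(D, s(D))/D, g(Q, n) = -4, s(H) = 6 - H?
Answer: 22517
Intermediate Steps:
Z(D) = -4/D
22669 - w(129, Z(2)) = 22669 - 1*152 = 22669 - 152 = 22517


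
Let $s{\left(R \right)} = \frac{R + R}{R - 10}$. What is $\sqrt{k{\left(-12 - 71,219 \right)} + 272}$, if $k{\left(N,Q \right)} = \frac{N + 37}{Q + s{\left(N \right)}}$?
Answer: $\frac{\sqrt{114588472034}}{20533} \approx 16.486$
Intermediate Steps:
$s{\left(R \right)} = \frac{2 R}{-10 + R}$
$k{\left(N,Q \right)} = \frac{37 + N}{Q + \frac{2 N}{-10 + N}}$ ($k{\left(N,Q \right)} = \frac{N + 37}{Q + \frac{2 N}{-10 + N}} = \frac{37 + N}{Q + \frac{2 N}{-10 + N}}$)
$\sqrt{k{\left(-12 - 71,219 \right)} + 272} = \sqrt{\frac{\left(-10 - 83\right) \left(37 - 83\right)}{2 \left(-12 - 71\right) + 219 \left(-10 - 83\right)} + 272} = \sqrt{\frac{\left(-10 - 83\right) \left(37 - 83\right)}{2 \left(-83\right) + 219 \left(-10 - 83\right)} + 272} = \sqrt{\frac{1}{-166 + 219 \left(-93\right)} \left(-93\right) \left(-46\right) + 272} = \sqrt{\frac{1}{-166 - 20367} \left(-93\right) \left(-46\right) + 272} = \sqrt{\frac{1}{-20533} \left(-93\right) \left(-46\right) + 272} = \sqrt{\left(- \frac{1}{20533}\right) \left(-93\right) \left(-46\right) + 272} = \sqrt{- \frac{4278}{20533} + 272} = \sqrt{\frac{5580698}{20533}} = \frac{\sqrt{114588472034}}{20533}$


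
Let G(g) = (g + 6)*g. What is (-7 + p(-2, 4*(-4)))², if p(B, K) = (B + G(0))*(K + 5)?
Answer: 225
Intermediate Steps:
G(g) = g*(6 + g) (G(g) = (6 + g)*g = g*(6 + g))
p(B, K) = B*(5 + K) (p(B, K) = (B + 0*(6 + 0))*(K + 5) = (B + 0*6)*(5 + K) = (B + 0)*(5 + K) = B*(5 + K))
(-7 + p(-2, 4*(-4)))² = (-7 - 2*(5 + 4*(-4)))² = (-7 - 2*(5 - 16))² = (-7 - 2*(-11))² = (-7 + 22)² = 15² = 225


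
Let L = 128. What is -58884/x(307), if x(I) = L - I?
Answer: 58884/179 ≈ 328.96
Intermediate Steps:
x(I) = 128 - I
-58884/x(307) = -58884/(128 - 1*307) = -58884/(128 - 307) = -58884/(-179) = -58884*(-1/179) = 58884/179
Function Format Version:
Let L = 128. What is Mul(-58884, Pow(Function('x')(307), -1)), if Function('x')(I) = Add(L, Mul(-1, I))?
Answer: Rational(58884, 179) ≈ 328.96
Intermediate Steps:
Function('x')(I) = Add(128, Mul(-1, I))
Mul(-58884, Pow(Function('x')(307), -1)) = Mul(-58884, Pow(Add(128, Mul(-1, 307)), -1)) = Mul(-58884, Pow(Add(128, -307), -1)) = Mul(-58884, Pow(-179, -1)) = Mul(-58884, Rational(-1, 179)) = Rational(58884, 179)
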